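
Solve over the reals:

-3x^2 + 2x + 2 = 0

Discriminant: (2)^2 - 4*(-3)*2 = 28.
Quadratic formula: x = (-2 +/- sqrt(28)) / (-6).
So x = 1/3 - sqrt(7)/3 ~= -0.5486 or x = 1/3 + sqrt(7)/3 ~= 1.2153.

x = -0.5486 or x = 1.2153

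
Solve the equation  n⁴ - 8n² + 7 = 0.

n = -2.6458 or n = -1 or n = 1 or n = 2.6458

Let u = n². The equation becomes u² - 8u + 7 = 0.
Factor: (u - 7)(u - 1) = 0, so u = 7 or u = 1.
n² = 7 gives n = ±√(7) ≈ ±2.6458.
n² = 1 gives n = ±1.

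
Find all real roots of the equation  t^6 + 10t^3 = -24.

t = -1.8171 or t = -1.5874

Let u = t^3. The equation becomes u^2 + 10u + 24 = 0.
Factor: (u + 4)(u + 6) = 0, so u = -4 or u = -6.
t^3 = -4 gives t = -(4)^(1/3) ~= -1.5874.
t^3 = -6 gives t = -(6)^(1/3) ~= -1.8171.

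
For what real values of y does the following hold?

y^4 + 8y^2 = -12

Let u = y^2. The equation becomes u^2 + 8u + 12 = 0.
Factor: (u + 2)(u + 6) = 0, so u = -2 or u = -6.
y^2 = -2 < 0 has no real solution.
y^2 = -6 < 0 has no real solution.

No real solutions.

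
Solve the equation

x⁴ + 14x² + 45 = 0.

Let u = x². The equation becomes u² + 14u + 45 = 0.
Factor: (u + 9)(u + 5) = 0, so u = -9 or u = -5.
x² = -9 < 0 has no real solution.
x² = -5 < 0 has no real solution.

No real solutions.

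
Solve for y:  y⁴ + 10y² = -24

Let u = y². The equation becomes u² + 10u + 24 = 0.
Factor: (u + 6)(u + 4) = 0, so u = -6 or u = -4.
y² = -6 < 0 has no real solution.
y² = -4 < 0 has no real solution.

No real solutions.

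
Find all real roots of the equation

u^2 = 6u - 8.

u = 2 or u = 4

Bring every term to one side: u^2 - 6u + 8 = 0.
Factor: (u - 4)(u - 2) = 0.
So u = 4 or u = 2.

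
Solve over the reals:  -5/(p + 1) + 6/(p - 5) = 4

Multiply both sides by (p + 1)(p - 5):
-5(p - 5) + 6(p + 1) = 4(p + 1)(p - 5).
Expand and collect terms: 4p² - 17p - 51 = 0.
By the quadratic formula, p = (17 ± √1105) / 8, so p ≈ 6.2802 or p ≈ -2.0302.
Neither value makes a denominator zero (p ≠ -1, p ≠ 5), so both are valid.

p = -2.0302 or p = 6.2802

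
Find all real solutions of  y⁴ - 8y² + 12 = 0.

y = -2.4495 or y = -1.4142 or y = 1.4142 or y = 2.4495

Let u = y². The equation becomes u² - 8u + 12 = 0.
Factor: (u - 2)(u - 6) = 0, so u = 2 or u = 6.
y² = 2 gives y = ±√(2) ≈ ±1.4142.
y² = 6 gives y = ±√(6) ≈ ±2.4495.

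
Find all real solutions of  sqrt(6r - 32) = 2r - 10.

r = 5.5 or r = 6

Square both sides: 6r - 32 = (2r - 10)^2.
Expand and rearrange: 4r^2 - 46r + 132 = 0.
Solving gives r = 6 or r = 5.5.
Check each candidate in the original equation:
  r = 6: sqrt(4) = 2, while 2r - 10 = 2 — valid.
  r = 5.5: sqrt(1) = 1, while 2r - 10 = 1 — valid.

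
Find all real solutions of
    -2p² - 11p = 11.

p = -4.1861 or p = -1.3139

Rearrange to standard form: -2p² - 11p - 11 = 0.
Discriminant: (-11)² − 4·(-2)·(-11) = 33.
Quadratic formula: p = (11 ± √33) / (-4).
So p = -11/4 - √(33)/4 ≈ -4.1861 or p = -11/4 + √(33)/4 ≈ -1.3139.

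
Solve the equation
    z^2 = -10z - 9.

Bring every term to one side: z^2 + 10z + 9 = 0.
Factor: (z + 1)(z + 9) = 0.
So z = -1 or z = -9.

z = -9 or z = -1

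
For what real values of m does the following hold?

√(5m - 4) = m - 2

Square both sides: 5m - 4 = (m - 2)².
Expand and rearrange: m² - 9m + 8 = 0.
Solving gives m = 8 or m = 1.
Check each candidate in the original equation:
  m = 8: √(36) = 6, while m - 2 = 6 — valid.
  m = 1: √(1) = 1, while m - 2 = -1 — extraneous.

m = 8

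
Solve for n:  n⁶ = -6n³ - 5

n = -1.71 or n = -1

Let u = n³. The equation becomes u² + 6u + 5 = 0.
Factor: (u + 1)(u + 5) = 0, so u = -1 or u = -5.
n³ = -1 gives n = -1.
n³ = -5 gives n = -∛(5) ≈ -1.71.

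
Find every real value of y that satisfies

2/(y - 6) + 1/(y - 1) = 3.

y = 1.292 or y = 6.708

Multiply both sides by (y - 6)(y - 1):
2(y - 1) + (y - 6) = 3(y - 6)(y - 1).
Expand and collect terms: 3y^2 - 24y + 26 = 0.
By the quadratic formula, y = (24 +/- sqrt(264)) / 6, so y ~= 6.708 or y ~= 1.292.
Neither value makes a denominator zero (y != 6, y != 1), so both are valid.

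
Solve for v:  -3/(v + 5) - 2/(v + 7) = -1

Multiply both sides by (v + 5)(v + 7):
-3(v + 7) - 2(v + 5) = -(v + 5)(v + 7).
Expand and collect terms: -v^2 - 7v - 4 = 0.
By the quadratic formula, v = (7 +/- sqrt(33)) / -2, so v ~= -6.3723 or v ~= -0.6277.
Neither value makes a denominator zero (v != -5, v != -7), so both are valid.

v = -6.3723 or v = -0.6277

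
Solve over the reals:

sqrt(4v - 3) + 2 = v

Isolate the radical: sqrt(4v - 3) = v - 2.
Square both sides: 4v - 3 = (v - 2)^2.
Expand and rearrange: v^2 - 8v + 7 = 0.
Solving gives v = 7 or v = 1.
Check each candidate in the original equation:
  v = 7: sqrt(25) = 5, while v - 2 = 5 — valid.
  v = 1: sqrt(1) = 1, while v - 2 = -1 — extraneous.

v = 7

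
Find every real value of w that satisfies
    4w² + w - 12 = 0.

Discriminant: (1)² − 4·4·(-12) = 193.
Quadratic formula: w = (-1 ± √193) / 8.
So w = -1/8 + √(193)/8 ≈ 1.6116 or w = -√(193)/8 - 1/8 ≈ -1.8616.

w = -1.8616 or w = 1.6116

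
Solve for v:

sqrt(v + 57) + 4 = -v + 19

Isolate the radical: sqrt(v + 57) = -v + 15.
Square both sides: v + 57 = (-v + 15)^2.
Expand and rearrange: v^2 - 31v + 168 = 0.
Solving gives v = 24 or v = 7.
Check each candidate in the original equation:
  v = 24: sqrt(81) = 9, while -v + 15 = -9 — extraneous.
  v = 7: sqrt(64) = 8, while -v + 15 = 8 — valid.

v = 7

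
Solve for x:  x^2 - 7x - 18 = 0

x = -2 or x = 9

Factor: (x + 2)(x - 9) = 0.
So x = -2 or x = 9.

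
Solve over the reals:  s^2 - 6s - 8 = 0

Discriminant: (-6)^2 - 4*1*(-8) = 68.
Quadratic formula: s = (6 +/- sqrt(68)) / 2.
So s = 3 + sqrt(17) ~= 7.1231 or s = 3 - sqrt(17) ~= -1.1231.

s = -1.1231 or s = 7.1231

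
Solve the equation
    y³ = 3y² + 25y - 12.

y = -4 or y = 0.4586 or y = 6.5414

Rearrange: y³ - 3y² - 25y + 12 = 0.
Possible rational roots are divisors of 12. Testing y = -4 gives 0, so (y + 4) is a factor.
Divide: y³ - 3y² - 25y + 12 = (y + 4)(y² - 7y + 3).
Apply the quadratic formula to y² - 7y + 3 = 0: y = (7 ± √37)/2, i.e. y ≈ 6.5414 or y ≈ 0.4586.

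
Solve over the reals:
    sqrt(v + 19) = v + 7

v = -3

Square both sides: v + 19 = (v + 7)^2.
Expand and rearrange: v^2 + 13v + 30 = 0.
Solving gives v = -3 or v = -10.
Check each candidate in the original equation:
  v = -3: sqrt(16) = 4, while v + 7 = 4 — valid.
  v = -10: sqrt(9) = 3, while v + 7 = -3 — extraneous.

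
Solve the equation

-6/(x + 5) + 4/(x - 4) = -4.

Multiply both sides by (x + 5)(x - 4):
-6(x - 4) + 4(x + 5) = -4(x + 5)(x - 4).
Expand and collect terms: -4x² - 2x + 36 = 0.
By the quadratic formula, x = (2 ± √580) / -8, so x ≈ -3.2604 or x ≈ 2.7604.
Neither value makes a denominator zero (x ≠ -5, x ≠ 4), so both are valid.

x = -3.2604 or x = 2.7604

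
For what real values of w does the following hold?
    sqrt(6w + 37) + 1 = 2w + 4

w = 2

Isolate the radical: sqrt(6w + 37) = 2w + 3.
Square both sides: 6w + 37 = (2w + 3)^2.
Expand and rearrange: 4w^2 + 6w - 28 = 0.
Solving gives w = 2 or w = -3.5.
Check each candidate in the original equation:
  w = 2: sqrt(49) = 7, while 2w + 3 = 7 — valid.
  w = -3.5: sqrt(16) = 4, while 2w + 3 = -4 — extraneous.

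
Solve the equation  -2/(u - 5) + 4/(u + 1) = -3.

u = -2.2206 or u = 5.554

Multiply both sides by (u - 5)(u + 1):
-2(u + 1) + 4(u - 5) = -3(u - 5)(u + 1).
Expand and collect terms: -3u^2 + 10u + 37 = 0.
By the quadratic formula, u = (-10 +/- sqrt(544)) / -6, so u ~= -2.2206 or u ~= 5.554.
Neither value makes a denominator zero (u != 5, u != -1), so both are valid.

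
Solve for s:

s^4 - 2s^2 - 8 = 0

Let u = s^2. The equation becomes u^2 - 2u - 8 = 0.
Factor: (u + 2)(u - 4) = 0, so u = -2 or u = 4.
s^2 = -2 < 0 has no real solution.
s^2 = 4 gives s = +/-2.

s = -2 or s = 2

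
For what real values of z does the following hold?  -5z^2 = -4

Rearrange to standard form: -5z^2 + 4 = 0.
Discriminant: (0)^2 - 4*(-5)*4 = 80.
Quadratic formula: z = (0 +/- sqrt(80)) / (-10).
So z = -2*sqrt(5)/5 ~= -0.8944 or z = 2*sqrt(5)/5 ~= 0.8944.

z = -0.8944 or z = 0.8944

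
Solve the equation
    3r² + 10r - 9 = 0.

r = -4.0704 or r = 0.737

Discriminant: (10)² − 4·3·(-9) = 208.
Quadratic formula: r = (-10 ± √208) / 6.
So r = -5/3 + 2·√(13)/3 ≈ 0.737 or r = -2·√(13)/3 - 5/3 ≈ -4.0704.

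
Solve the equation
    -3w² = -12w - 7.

w = -0.5166 or w = 4.5166

Rearrange to standard form: -3w² + 12w + 7 = 0.
Discriminant: (12)² − 4·(-3)·7 = 228.
Quadratic formula: w = (-12 ± √228) / (-6).
So w = 2 - √(57)/3 ≈ -0.5166 or w = 2 + √(57)/3 ≈ 4.5166.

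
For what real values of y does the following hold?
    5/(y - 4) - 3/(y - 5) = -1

y = 1.2087 or y = 5.7913

Multiply both sides by (y - 4)(y - 5):
5(y - 5) - 3(y - 4) = -(y - 4)(y - 5).
Expand and collect terms: -y^2 + 7y - 7 = 0.
By the quadratic formula, y = (-7 +/- sqrt(21)) / -2, so y ~= 1.2087 or y ~= 5.7913.
Neither value makes a denominator zero (y != 4, y != 5), so both are valid.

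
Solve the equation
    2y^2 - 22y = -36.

y = 2 or y = 9

Bring every term to one side: 2y^2 - 22y + 36 = 0.
Factor: 2(y - 9)(y - 2) = 0.
So y = 9 or y = 2.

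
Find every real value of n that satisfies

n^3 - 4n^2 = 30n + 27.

n = -3 or n = -1.1098 or n = 8.1098

Rearrange: n^3 - 4n^2 - 30n - 27 = 0.
Possible rational roots are divisors of -27. Testing n = -3 gives 0, so (n + 3) is a factor.
Divide: n^3 - 4n^2 - 30n - 27 = (n + 3)(n^2 - 7n - 9).
Apply the quadratic formula to n^2 - 7n - 9 = 0: n = (7 +/- sqrt(85))/2, i.e. n ~= 8.1098 or n ~= -1.1098.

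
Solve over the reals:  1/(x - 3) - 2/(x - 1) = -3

x = 2 or x = 2.3333

Multiply both sides by (x - 3)(x - 1):
(x - 1) - 2(x - 3) = -3(x - 3)(x - 1).
Expand and collect terms: -3x² + 13x - 14 = 0.
Factor or apply the quadratic formula: x = 2 or x = 2.3333.
Neither value makes a denominator zero (x ≠ 3, x ≠ 1), so both are valid.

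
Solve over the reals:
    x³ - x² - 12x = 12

Rearrange: x³ - x² - 12x - 12 = 0.
Possible rational roots are divisors of -12. Testing x = -2 gives 0, so (x + 2) is a factor.
Divide: x³ - x² - 12x - 12 = (x + 2)(x² - 3x - 6).
Apply the quadratic formula to x² - 3x - 6 = 0: x = (3 ± √33)/2, i.e. x ≈ 4.3723 or x ≈ -1.3723.

x = -2 or x = -1.3723 or x = 4.3723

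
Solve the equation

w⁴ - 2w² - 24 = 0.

w = -2.4495 or w = 2.4495

Let u = w². The equation becomes u² - 2u - 24 = 0.
Factor: (u + 4)(u - 6) = 0, so u = -4 or u = 6.
w² = -4 < 0 has no real solution.
w² = 6 gives w = ±√(6) ≈ ±2.4495.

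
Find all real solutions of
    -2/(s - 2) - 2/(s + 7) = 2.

s = -8.1098 or s = 1.1098

Multiply both sides by (s - 2)(s + 7):
-2(s + 7) - 2(s - 2) = 2(s - 2)(s + 7).
Expand and collect terms: 2s^2 + 14s - 18 = 0.
By the quadratic formula, s = (-14 +/- sqrt(340)) / 4, so s ~= 1.1098 or s ~= -8.1098.
Neither value makes a denominator zero (s != 2, s != -7), so both are valid.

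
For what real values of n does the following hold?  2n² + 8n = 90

Bring every term to one side: 2n² + 8n - 90 = 0.
Factor: 2(n + 9)(n - 5) = 0.
So n = -9 or n = 5.

n = -9 or n = 5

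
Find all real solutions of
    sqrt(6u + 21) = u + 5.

Square both sides: 6u + 21 = (u + 5)^2.
Expand and rearrange: u^2 + 4u + 4 = 0.
This gives the repeated root u = -2.
Check in the original equation:
  u = -2: sqrt(9) = 3, while u + 5 = 3 — valid.

u = -2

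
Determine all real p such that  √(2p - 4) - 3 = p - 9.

p = 10

Isolate the radical: √(2p - 4) = p - 6.
Square both sides: 2p - 4 = (p - 6)².
Expand and rearrange: p² - 14p + 40 = 0.
Solving gives p = 10 or p = 4.
Check each candidate in the original equation:
  p = 10: √(16) = 4, while p - 6 = 4 — valid.
  p = 4: √(4) = 2, while p - 6 = -2 — extraneous.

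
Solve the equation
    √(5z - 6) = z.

Square both sides: 5z - 6 = (z)².
Expand and rearrange: z² - 5z + 6 = 0.
Solving gives z = 3 or z = 2.
Check each candidate in the original equation:
  z = 3: √(9) = 3, while z = 3 — valid.
  z = 2: √(4) = 2, while z = 2 — valid.

z = 2 or z = 3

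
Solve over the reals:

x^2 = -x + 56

Bring every term to one side: x^2 + x - 56 = 0.
Factor: (x + 8)(x - 7) = 0.
So x = -8 or x = 7.

x = -8 or x = 7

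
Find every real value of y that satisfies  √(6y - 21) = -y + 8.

y = 5

Square both sides: 6y - 21 = (-y + 8)².
Expand and rearrange: y² - 22y + 85 = 0.
Solving gives y = 17 or y = 5.
Check each candidate in the original equation:
  y = 17: √(81) = 9, while -y + 8 = -9 — extraneous.
  y = 5: √(9) = 3, while -y + 8 = 3 — valid.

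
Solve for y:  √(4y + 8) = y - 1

y = 7

Square both sides: 4y + 8 = (y - 1)².
Expand and rearrange: y² - 6y - 7 = 0.
Solving gives y = 7 or y = -1.
Check each candidate in the original equation:
  y = 7: √(36) = 6, while y - 1 = 6 — valid.
  y = -1: √(4) = 2, while y - 1 = -2 — extraneous.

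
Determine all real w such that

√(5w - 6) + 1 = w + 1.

w = 2 or w = 3

Isolate the radical: √(5w - 6) = w.
Square both sides: 5w - 6 = (w)².
Expand and rearrange: w² - 5w + 6 = 0.
Solving gives w = 3 or w = 2.
Check each candidate in the original equation:
  w = 3: √(9) = 3, while w = 3 — valid.
  w = 2: √(4) = 2, while w = 2 — valid.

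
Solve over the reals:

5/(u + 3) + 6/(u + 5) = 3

Multiply both sides by (u + 3)(u + 5):
5(u + 5) + 6(u + 3) = 3(u + 3)(u + 5).
Expand and collect terms: 3u^2 + 13u + 2 = 0.
By the quadratic formula, u = (-13 +/- sqrt(145)) / 6, so u ~= -0.1597 or u ~= -4.1736.
Neither value makes a denominator zero (u != -3, u != -5), so both are valid.

u = -4.1736 or u = -0.1597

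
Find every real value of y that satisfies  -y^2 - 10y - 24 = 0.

y = -6 or y = -4

Factor: -1(y + 4)(y + 6) = 0.
So y = -4 or y = -6.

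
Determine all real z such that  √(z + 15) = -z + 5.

z = 1

Square both sides: z + 15 = (-z + 5)².
Expand and rearrange: z² - 11z + 10 = 0.
Solving gives z = 10 or z = 1.
Check each candidate in the original equation:
  z = 10: √(25) = 5, while -z + 5 = -5 — extraneous.
  z = 1: √(16) = 4, while -z + 5 = 4 — valid.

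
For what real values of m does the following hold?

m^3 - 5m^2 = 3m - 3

Rearrange: m^3 - 5m^2 - 3m + 3 = 0.
Possible rational roots are divisors of 3. Testing m = -1 gives 0, so (m + 1) is a factor.
Divide: m^3 - 5m^2 - 3m + 3 = (m + 1)(m^2 - 6m + 3).
Apply the quadratic formula to m^2 - 6m + 3 = 0: m = (6 +/- sqrt(24))/2, i.e. m ~= 5.4495 or m ~= 0.5505.

m = -1 or m = 0.5505 or m = 5.4495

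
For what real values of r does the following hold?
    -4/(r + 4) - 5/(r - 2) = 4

r = -5.2097 or r = 0.9597

Multiply both sides by (r + 4)(r - 2):
-4(r - 2) - 5(r + 4) = 4(r + 4)(r - 2).
Expand and collect terms: 4r^2 + 17r - 20 = 0.
By the quadratic formula, r = (-17 +/- sqrt(609)) / 8, so r ~= 0.9597 or r ~= -5.2097.
Neither value makes a denominator zero (r != -4, r != 2), so both are valid.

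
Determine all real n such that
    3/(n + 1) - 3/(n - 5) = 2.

Multiply both sides by (n + 1)(n - 5):
3(n - 5) - 3(n + 1) = 2(n + 1)(n - 5).
Expand and collect terms: 2n² - 8n + 8 = 0.
This has the repeated root n = 2.
Neither value makes a denominator zero (n ≠ -1, n ≠ 5), so both are valid.

n = 2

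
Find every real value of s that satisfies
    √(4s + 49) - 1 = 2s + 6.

s = 0

Isolate the radical: √(4s + 49) = 2s + 7.
Square both sides: 4s + 49 = (2s + 7)².
Expand and rearrange: 4s² + 24s = 0.
Solving gives s = 0 or s = -6.
Check each candidate in the original equation:
  s = 0: √(49) = 7, while 2s + 7 = 7 — valid.
  s = -6: √(25) = 5, while 2s + 7 = -5 — extraneous.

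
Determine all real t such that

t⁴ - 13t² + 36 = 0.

t = -3 or t = -2 or t = 2 or t = 3

Let u = t². The equation becomes u² - 13u + 36 = 0.
Factor: (u - 4)(u - 9) = 0, so u = 4 or u = 9.
t² = 4 gives t = ±2.
t² = 9 gives t = ±3.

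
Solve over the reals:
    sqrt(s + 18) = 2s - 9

Square both sides: s + 18 = (2s - 9)^2.
Expand and rearrange: 4s^2 - 37s + 63 = 0.
Solving gives s = 7 or s = 2.25.
Check each candidate in the original equation:
  s = 7: sqrt(25) = 5, while 2s - 9 = 5 — valid.
  s = 2.25: sqrt(20.25) = 4.5, while 2s - 9 = -4.5 — extraneous.

s = 7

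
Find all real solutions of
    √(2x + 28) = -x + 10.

Square both sides: 2x + 28 = (-x + 10)².
Expand and rearrange: x² - 22x + 72 = 0.
Solving gives x = 18 or x = 4.
Check each candidate in the original equation:
  x = 18: √(64) = 8, while -x + 10 = -8 — extraneous.
  x = 4: √(36) = 6, while -x + 10 = 6 — valid.

x = 4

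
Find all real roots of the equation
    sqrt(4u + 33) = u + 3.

Square both sides: 4u + 33 = (u + 3)^2.
Expand and rearrange: u^2 + 2u - 24 = 0.
Solving gives u = 4 or u = -6.
Check each candidate in the original equation:
  u = 4: sqrt(49) = 7, while u + 3 = 7 — valid.
  u = -6: sqrt(9) = 3, while u + 3 = -3 — extraneous.

u = 4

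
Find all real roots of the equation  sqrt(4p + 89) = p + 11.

p = -2

Square both sides: 4p + 89 = (p + 11)^2.
Expand and rearrange: p^2 + 18p + 32 = 0.
Solving gives p = -2 or p = -16.
Check each candidate in the original equation:
  p = -2: sqrt(81) = 9, while p + 11 = 9 — valid.
  p = -16: sqrt(25) = 5, while p + 11 = -5 — extraneous.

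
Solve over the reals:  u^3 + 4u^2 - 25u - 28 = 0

u = -7 or u = -1 or u = 4

Possible rational roots are divisors of -28. Testing u = 4 gives 0, so (u - 4) is a factor.
Divide: u^3 + 4u^2 - 25u - 28 = (u - 4)(u^2 + 8u + 7).
Factor the quadratic: u = -1 or u = -7.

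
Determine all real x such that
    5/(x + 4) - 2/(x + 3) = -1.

x = -7.4495 or x = -2.5505

Multiply both sides by (x + 4)(x + 3):
5(x + 3) - 2(x + 4) = -(x + 4)(x + 3).
Expand and collect terms: -x^2 - 10x - 19 = 0.
By the quadratic formula, x = (10 +/- sqrt(24)) / -2, so x ~= -7.4495 or x ~= -2.5505.
Neither value makes a denominator zero (x != -4, x != -3), so both are valid.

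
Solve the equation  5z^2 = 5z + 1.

z = -0.1708 or z = 1.1708

Rearrange to standard form: 5z^2 - 5z - 1 = 0.
Discriminant: (-5)^2 - 4*5*(-1) = 45.
Quadratic formula: z = (5 +/- sqrt(45)) / 10.
So z = 1/2 + 3*sqrt(5)/10 ~= 1.1708 or z = 1/2 - 3*sqrt(5)/10 ~= -0.1708.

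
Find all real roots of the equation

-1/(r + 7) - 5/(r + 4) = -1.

Multiply both sides by (r + 7)(r + 4):
-(r + 4) - 5(r + 7) = -(r + 7)(r + 4).
Expand and collect terms: -r^2 - 5r + 11 = 0.
By the quadratic formula, r = (5 +/- sqrt(69)) / -2, so r ~= -6.6533 or r ~= 1.6533.
Neither value makes a denominator zero (r != -7, r != -4), so both are valid.

r = -6.6533 or r = 1.6533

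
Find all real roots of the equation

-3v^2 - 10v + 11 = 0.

Discriminant: (-10)^2 - 4*(-3)*11 = 232.
Quadratic formula: v = (10 +/- sqrt(232)) / (-6).
So v = -sqrt(58)/3 - 5/3 ~= -4.2053 or v = -5/3 + sqrt(58)/3 ~= 0.8719.

v = -4.2053 or v = 0.8719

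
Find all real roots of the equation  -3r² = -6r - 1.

r = -0.1547 or r = 2.1547

Rearrange to standard form: -3r² + 6r + 1 = 0.
Discriminant: (6)² − 4·(-3)·1 = 48.
Quadratic formula: r = (-6 ± √48) / (-6).
So r = 1 - 2·√(3)/3 ≈ -0.1547 or r = 1 + 2·√(3)/3 ≈ 2.1547.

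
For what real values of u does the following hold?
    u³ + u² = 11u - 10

Rearrange: u³ + u² - 11u + 10 = 0.
Possible rational roots are divisors of 10. Testing u = 2 gives 0, so (u - 2) is a factor.
Divide: u³ + u² - 11u + 10 = (u - 2)(u² + 3u - 5).
Apply the quadratic formula to u² + 3u - 5 = 0: u = (-3 ± √29)/2, i.e. u ≈ 1.1926 or u ≈ -4.1926.

u = -4.1926 or u = 1.1926 or u = 2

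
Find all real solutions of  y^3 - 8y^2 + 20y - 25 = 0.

Possible rational roots are divisors of -25. Testing y = 5 gives 0, so (y - 5) is a factor.
Divide: y^3 - 8y^2 + 20y - 25 = (y - 5)(y^2 - 3y + 5).
The quadratic y^2 - 3y + 5 has discriminant -11 < 0, so no further real roots.

y = 5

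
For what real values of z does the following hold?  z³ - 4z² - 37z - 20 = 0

z = -4 or z = -0.5826 or z = 8.5826

Possible rational roots are divisors of -20. Testing z = -4 gives 0, so (z + 4) is a factor.
Divide: z³ - 4z² - 37z - 20 = (z + 4)(z² - 8z - 5).
Apply the quadratic formula to z² - 8z - 5 = 0: z = (8 ± √84)/2, i.e. z ≈ 8.5826 or z ≈ -0.5826.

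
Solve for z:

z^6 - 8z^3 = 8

Let u = z^3. The equation becomes u^2 - 8u - 8 = 0.
By the quadratic formula, u = 4 + 2*sqrt(6) or u = 4 - 2*sqrt(6).
z^3 = 4 + 2*sqrt(6) gives z = (4 + 2*sqrt(6))^(1/3) ~= 2.0723.
z^3 = 4 - 2*sqrt(6) gives z = -(-4 + 2*sqrt(6))^(1/3) ~= -0.9651.

z = -0.9651 or z = 2.0723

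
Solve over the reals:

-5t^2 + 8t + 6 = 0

Discriminant: (8)^2 - 4*(-5)*6 = 184.
Quadratic formula: t = (-8 +/- sqrt(184)) / (-10).
So t = 4/5 - sqrt(46)/5 ~= -0.5565 or t = 4/5 + sqrt(46)/5 ~= 2.1565.

t = -0.5565 or t = 2.1565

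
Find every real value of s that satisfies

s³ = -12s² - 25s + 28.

s = -8.7958 or s = -4 or s = 0.7958

Rearrange: s³ + 12s² + 25s - 28 = 0.
Possible rational roots are divisors of -28. Testing s = -4 gives 0, so (s + 4) is a factor.
Divide: s³ + 12s² + 25s - 28 = (s + 4)(s² + 8s - 7).
Apply the quadratic formula to s² + 8s - 7 = 0: s = (-8 ± √92)/2, i.e. s ≈ 0.7958 or s ≈ -8.7958.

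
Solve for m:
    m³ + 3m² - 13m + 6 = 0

Possible rational roots are divisors of 6. Testing m = 2 gives 0, so (m - 2) is a factor.
Divide: m³ + 3m² - 13m + 6 = (m - 2)(m² + 5m - 3).
Apply the quadratic formula to m² + 5m - 3 = 0: m = (-5 ± √37)/2, i.e. m ≈ 0.5414 or m ≈ -5.5414.

m = -5.5414 or m = 0.5414 or m = 2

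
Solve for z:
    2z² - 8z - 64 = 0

Factor: 2(z - 8)(z + 4) = 0.
So z = 8 or z = -4.

z = -4 or z = 8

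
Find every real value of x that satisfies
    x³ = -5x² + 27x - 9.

x = -8.3589 or x = 0.3589 or x = 3

Rearrange: x³ + 5x² - 27x + 9 = 0.
Possible rational roots are divisors of 9. Testing x = 3 gives 0, so (x - 3) is a factor.
Divide: x³ + 5x² - 27x + 9 = (x - 3)(x² + 8x - 3).
Apply the quadratic formula to x² + 8x - 3 = 0: x = (-8 ± √76)/2, i.e. x ≈ 0.3589 or x ≈ -8.3589.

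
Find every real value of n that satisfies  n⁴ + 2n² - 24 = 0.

Let u = n². The equation becomes u² + 2u - 24 = 0.
Factor: (u - 4)(u + 6) = 0, so u = 4 or u = -6.
n² = 4 gives n = ±2.
n² = -6 < 0 has no real solution.

n = -2 or n = 2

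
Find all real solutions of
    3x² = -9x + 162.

Bring every term to one side: 3x² + 9x - 162 = 0.
Factor: 3(x - 6)(x + 9) = 0.
So x = 6 or x = -9.

x = -9 or x = 6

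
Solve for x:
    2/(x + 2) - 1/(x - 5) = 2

Multiply both sides by (x + 2)(x - 5):
2(x - 5) - (x + 2) = 2(x + 2)(x - 5).
Expand and collect terms: 2x^2 - 7x - 8 = 0.
By the quadratic formula, x = (7 +/- sqrt(113)) / 4, so x ~= 4.4075 or x ~= -0.9075.
Neither value makes a denominator zero (x != -2, x != 5), so both are valid.

x = -0.9075 or x = 4.4075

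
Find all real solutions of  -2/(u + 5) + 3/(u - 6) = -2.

Multiply both sides by (u + 5)(u - 6):
-2(u - 6) + 3(u + 5) = -2(u + 5)(u - 6).
Expand and collect terms: -2u² + u + 33 = 0.
By the quadratic formula, u = (-1 ± √265) / -4, so u ≈ -3.8197 or u ≈ 4.3197.
Neither value makes a denominator zero (u ≠ -5, u ≠ 6), so both are valid.

u = -3.8197 or u = 4.3197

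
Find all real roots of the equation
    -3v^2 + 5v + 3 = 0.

Discriminant: (5)^2 - 4*(-3)*3 = 61.
Quadratic formula: v = (-5 +/- sqrt(61)) / (-6).
So v = 5/6 - sqrt(61)/6 ~= -0.4684 or v = 5/6 + sqrt(61)/6 ~= 2.135.

v = -0.4684 or v = 2.135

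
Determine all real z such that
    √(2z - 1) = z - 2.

Square both sides: 2z - 1 = (z - 2)².
Expand and rearrange: z² - 6z + 5 = 0.
Solving gives z = 5 or z = 1.
Check each candidate in the original equation:
  z = 5: √(9) = 3, while z - 2 = 3 — valid.
  z = 1: √(1) = 1, while z - 2 = -1 — extraneous.

z = 5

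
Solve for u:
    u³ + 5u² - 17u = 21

u = -7 or u = -1 or u = 3

Rearrange: u³ + 5u² - 17u - 21 = 0.
Possible rational roots are divisors of -21. Testing u = 3 gives 0, so (u - 3) is a factor.
Divide: u³ + 5u² - 17u - 21 = (u - 3)(u² + 8u + 7).
Factor the quadratic: u = -1 or u = -7.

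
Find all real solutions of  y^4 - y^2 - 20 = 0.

Let u = y^2. The equation becomes u^2 - u - 20 = 0.
Factor: (u + 4)(u - 5) = 0, so u = -4 or u = 5.
y^2 = -4 < 0 has no real solution.
y^2 = 5 gives y = +/-sqrt(5) ~= +/-2.2361.

y = -2.2361 or y = 2.2361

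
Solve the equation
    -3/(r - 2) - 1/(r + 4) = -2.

Multiply both sides by (r - 2)(r + 4):
-3(r + 4) - (r - 2) = -2(r - 2)(r + 4).
Expand and collect terms: -2r^2 + 26 = 0.
By the quadratic formula, r = (0 +/- sqrt(208)) / -4, so r ~= -3.6056 or r ~= 3.6056.
Neither value makes a denominator zero (r != 2, r != -4), so both are valid.

r = -3.6056 or r = 3.6056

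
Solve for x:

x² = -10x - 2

Rearrange to standard form: x² + 10x + 2 = 0.
Discriminant: (10)² − 4·1·2 = 92.
Quadratic formula: x = (-10 ± √92) / 2.
So x = -5 + √(23) ≈ -0.2042 or x = -5 - √(23) ≈ -9.7958.

x = -9.7958 or x = -0.2042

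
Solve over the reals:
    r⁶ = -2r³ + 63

r = -2.0801 or r = 1.9129

Let u = r³. The equation becomes u² + 2u - 63 = 0.
Factor: (u + 9)(u - 7) = 0, so u = -9 or u = 7.
r³ = -9 gives r = -∛(9) ≈ -2.0801.
r³ = 7 gives r = ∛(7) ≈ 1.9129.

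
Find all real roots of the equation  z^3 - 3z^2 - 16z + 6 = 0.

Possible rational roots are divisors of 6. Testing z = -3 gives 0, so (z + 3) is a factor.
Divide: z^3 - 3z^2 - 16z + 6 = (z + 3)(z^2 - 6z + 2).
Apply the quadratic formula to z^2 - 6z + 2 = 0: z = (6 +/- sqrt(28))/2, i.e. z ~= 5.6458 or z ~= 0.3542.

z = -3 or z = 0.3542 or z = 5.6458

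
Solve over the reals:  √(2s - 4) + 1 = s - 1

Isolate the radical: √(2s - 4) = s - 2.
Square both sides: 2s - 4 = (s - 2)².
Expand and rearrange: s² - 6s + 8 = 0.
Solving gives s = 4 or s = 2.
Check each candidate in the original equation:
  s = 4: √(4) = 2, while s - 2 = 2 — valid.
  s = 2: √(0) = 0, while s - 2 = 0 — valid.

s = 2 or s = 4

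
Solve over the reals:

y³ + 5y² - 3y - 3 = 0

y = -5.4495 or y = -0.5505 or y = 1

Possible rational roots are divisors of -3. Testing y = 1 gives 0, so (y - 1) is a factor.
Divide: y³ + 5y² - 3y - 3 = (y - 1)(y² + 6y + 3).
Apply the quadratic formula to y² + 6y + 3 = 0: y = (-6 ± √24)/2, i.e. y ≈ -0.5505 or y ≈ -5.4495.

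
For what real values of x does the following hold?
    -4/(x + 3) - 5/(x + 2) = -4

x = -2.6559 or x = -0.0941

Multiply both sides by (x + 3)(x + 2):
-4(x + 2) - 5(x + 3) = -4(x + 3)(x + 2).
Expand and collect terms: -4x^2 - 11x - 1 = 0.
By the quadratic formula, x = (11 +/- sqrt(105)) / -8, so x ~= -2.6559 or x ~= -0.0941.
Neither value makes a denominator zero (x != -3, x != -2), so both are valid.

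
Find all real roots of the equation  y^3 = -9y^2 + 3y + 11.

y = -9.1962 or y = -1 or y = 1.1962

Rearrange: y^3 + 9y^2 - 3y - 11 = 0.
Possible rational roots are divisors of -11. Testing y = -1 gives 0, so (y + 1) is a factor.
Divide: y^3 + 9y^2 - 3y - 11 = (y + 1)(y^2 + 8y - 11).
Apply the quadratic formula to y^2 + 8y - 11 = 0: y = (-8 +/- sqrt(108))/2, i.e. y ~= 1.1962 or y ~= -9.1962.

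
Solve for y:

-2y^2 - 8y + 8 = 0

Discriminant: (-8)^2 - 4*(-2)*8 = 128.
Quadratic formula: y = (8 +/- sqrt(128)) / (-4).
So y = -2*sqrt(2) - 2 ~= -4.8284 or y = -2 + 2*sqrt(2) ~= 0.8284.

y = -4.8284 or y = 0.8284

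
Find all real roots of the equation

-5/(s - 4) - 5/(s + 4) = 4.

s = -5.4408 or s = 2.9408

Multiply both sides by (s - 4)(s + 4):
-5(s + 4) - 5(s - 4) = 4(s - 4)(s + 4).
Expand and collect terms: 4s^2 + 10s - 64 = 0.
By the quadratic formula, s = (-10 +/- sqrt(1124)) / 8, so s ~= 2.9408 or s ~= -5.4408.
Neither value makes a denominator zero (s != 4, s != -4), so both are valid.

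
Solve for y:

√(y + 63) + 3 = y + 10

y = 1

Isolate the radical: √(y + 63) = y + 7.
Square both sides: y + 63 = (y + 7)².
Expand and rearrange: y² + 13y - 14 = 0.
Solving gives y = 1 or y = -14.
Check each candidate in the original equation:
  y = 1: √(64) = 8, while y + 7 = 8 — valid.
  y = -14: √(49) = 7, while y + 7 = -7 — extraneous.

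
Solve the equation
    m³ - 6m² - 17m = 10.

m = -1.217 or m = -1 or m = 8.217

Rearrange: m³ - 6m² - 17m - 10 = 0.
Possible rational roots are divisors of -10. Testing m = -1 gives 0, so (m + 1) is a factor.
Divide: m³ - 6m² - 17m - 10 = (m + 1)(m² - 7m - 10).
Apply the quadratic formula to m² - 7m - 10 = 0: m = (7 ± √89)/2, i.e. m ≈ 8.217 or m ≈ -1.217.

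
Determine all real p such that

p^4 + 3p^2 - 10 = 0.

p = -1.4142 or p = 1.4142

Let u = p^2. The equation becomes u^2 + 3u - 10 = 0.
Factor: (u - 2)(u + 5) = 0, so u = 2 or u = -5.
p^2 = 2 gives p = +/-sqrt(2) ~= +/-1.4142.
p^2 = -5 < 0 has no real solution.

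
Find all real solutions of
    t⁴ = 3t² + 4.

Let u = t². The equation becomes u² - 3u - 4 = 0.
Factor: (u + 1)(u - 4) = 0, so u = -1 or u = 4.
t² = -1 < 0 has no real solution.
t² = 4 gives t = ±2.

t = -2 or t = 2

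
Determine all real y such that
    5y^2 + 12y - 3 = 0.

Discriminant: (12)^2 - 4*5*(-3) = 204.
Quadratic formula: y = (-12 +/- sqrt(204)) / 10.
So y = -6/5 + sqrt(51)/5 ~= 0.2283 or y = -sqrt(51)/5 - 6/5 ~= -2.6283.

y = -2.6283 or y = 0.2283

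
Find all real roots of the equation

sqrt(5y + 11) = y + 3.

Square both sides: 5y + 11 = (y + 3)^2.
Expand and rearrange: y^2 + y - 2 = 0.
Solving gives y = 1 or y = -2.
Check each candidate in the original equation:
  y = 1: sqrt(16) = 4, while y + 3 = 4 — valid.
  y = -2: sqrt(1) = 1, while y + 3 = 1 — valid.

y = -2 or y = 1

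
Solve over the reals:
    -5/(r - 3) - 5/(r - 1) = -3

r = 1.723 or r = 5.6103

Multiply both sides by (r - 3)(r - 1):
-5(r - 1) - 5(r - 3) = -3(r - 3)(r - 1).
Expand and collect terms: -3r² + 22r - 29 = 0.
By the quadratic formula, r = (-22 ± √136) / -6, so r ≈ 1.723 or r ≈ 5.6103.
Neither value makes a denominator zero (r ≠ 3, r ≠ 1), so both are valid.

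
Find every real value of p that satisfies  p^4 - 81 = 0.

Let u = p^2. The equation becomes u^2 - 81 = 0.
Factor: (u - 9)(u + 9) = 0, so u = 9 or u = -9.
p^2 = 9 gives p = +/-3.
p^2 = -9 < 0 has no real solution.

p = -3 or p = 3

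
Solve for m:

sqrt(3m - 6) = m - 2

m = 2 or m = 5

Square both sides: 3m - 6 = (m - 2)^2.
Expand and rearrange: m^2 - 7m + 10 = 0.
Solving gives m = 5 or m = 2.
Check each candidate in the original equation:
  m = 5: sqrt(9) = 3, while m - 2 = 3 — valid.
  m = 2: sqrt(0) = 0, while m - 2 = 0 — valid.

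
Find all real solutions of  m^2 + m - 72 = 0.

m = -9 or m = 8

Factor: (m - 8)(m + 9) = 0.
So m = 8 or m = -9.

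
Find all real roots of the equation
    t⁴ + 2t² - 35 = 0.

Let u = t². The equation becomes u² + 2u - 35 = 0.
Factor: (u + 7)(u - 5) = 0, so u = -7 or u = 5.
t² = -7 < 0 has no real solution.
t² = 5 gives t = ±√(5) ≈ ±2.2361.

t = -2.2361 or t = 2.2361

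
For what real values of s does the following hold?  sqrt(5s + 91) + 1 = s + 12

s = -2

Isolate the radical: sqrt(5s + 91) = s + 11.
Square both sides: 5s + 91 = (s + 11)^2.
Expand and rearrange: s^2 + 17s + 30 = 0.
Solving gives s = -2 or s = -15.
Check each candidate in the original equation:
  s = -2: sqrt(81) = 9, while s + 11 = 9 — valid.
  s = -15: sqrt(16) = 4, while s + 11 = -4 — extraneous.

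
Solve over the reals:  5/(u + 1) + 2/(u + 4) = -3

u = -5.1196 or u = -2.2137

Multiply both sides by (u + 1)(u + 4):
5(u + 4) + 2(u + 1) = -3(u + 1)(u + 4).
Expand and collect terms: -3u² - 22u - 34 = 0.
By the quadratic formula, u = (22 ± √76) / -6, so u ≈ -5.1196 or u ≈ -2.2137.
Neither value makes a denominator zero (u ≠ -1, u ≠ -4), so both are valid.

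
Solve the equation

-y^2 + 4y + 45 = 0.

y = -5 or y = 9

Factor: -1(y + 5)(y - 9) = 0.
So y = -5 or y = 9.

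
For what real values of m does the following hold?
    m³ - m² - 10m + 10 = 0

Possible rational roots are divisors of 10. Testing m = 1 gives 0, so (m - 1) is a factor.
Divide: m³ - m² - 10m + 10 = (m - 1)(m² - 10).
Apply the quadratic formula to m² - 10 = 0: m = (0 ± √40)/2, i.e. m ≈ 3.1623 or m ≈ -3.1623.

m = -3.1623 or m = 1 or m = 3.1623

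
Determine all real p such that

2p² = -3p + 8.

Rearrange to standard form: 2p² + 3p - 8 = 0.
Discriminant: (3)² − 4·2·(-8) = 73.
Quadratic formula: p = (-3 ± √73) / 4.
So p = -3/4 + √(73)/4 ≈ 1.386 or p = -√(73)/4 - 3/4 ≈ -2.886.

p = -2.886 or p = 1.386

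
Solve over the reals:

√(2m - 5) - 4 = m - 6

Isolate the radical: √(2m - 5) = m - 2.
Square both sides: 2m - 5 = (m - 2)².
Expand and rearrange: m² - 6m + 9 = 0.
This gives the repeated root m = 3.
Check in the original equation:
  m = 3: √(1) = 1, while m - 2 = 1 — valid.

m = 3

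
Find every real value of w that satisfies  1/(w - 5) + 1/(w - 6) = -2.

Multiply both sides by (w - 5)(w - 6):
(w - 6) + (w - 5) = -2(w - 5)(w - 6).
Expand and collect terms: -2w^2 + 20w - 49 = 0.
By the quadratic formula, w = (-20 +/- sqrt(8)) / -4, so w ~= 4.2929 or w ~= 5.7071.
Neither value makes a denominator zero (w != 5, w != 6), so both are valid.

w = 4.2929 or w = 5.7071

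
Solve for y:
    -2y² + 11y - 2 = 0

Discriminant: (11)² − 4·(-2)·(-2) = 105.
Quadratic formula: y = (-11 ± √105) / (-4).
So y = 11/4 - √(105)/4 ≈ 0.1883 or y = √(105)/4 + 11/4 ≈ 5.3117.

y = 0.1883 or y = 5.3117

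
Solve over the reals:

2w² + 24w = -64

w = -8 or w = -4

Bring every term to one side: 2w² + 24w + 64 = 0.
Factor: 2(w + 8)(w + 4) = 0.
So w = -8 or w = -4.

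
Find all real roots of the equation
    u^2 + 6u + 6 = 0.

Discriminant: (6)^2 - 4*1*6 = 12.
Quadratic formula: u = (-6 +/- sqrt(12)) / 2.
So u = -3 + sqrt(3) ~= -1.2679 or u = -3 - sqrt(3) ~= -4.7321.

u = -4.7321 or u = -1.2679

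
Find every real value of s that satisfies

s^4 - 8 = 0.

s = -1.6818 or s = 1.6818

Let u = s^2. The equation becomes u^2 - 8 = 0.
By the quadratic formula, u = 2*sqrt(2) or u = -2*sqrt(2).
s^2 = 2*sqrt(2) gives s = +/-2**(3/4) ~= +/-1.6818.
s^2 = -2*sqrt(2) < 0 has no real solution.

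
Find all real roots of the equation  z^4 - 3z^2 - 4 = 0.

Let u = z^2. The equation becomes u^2 - 3u - 4 = 0.
Factor: (u + 1)(u - 4) = 0, so u = -1 or u = 4.
z^2 = -1 < 0 has no real solution.
z^2 = 4 gives z = +/-2.

z = -2 or z = 2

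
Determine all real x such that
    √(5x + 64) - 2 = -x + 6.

x = 0

Isolate the radical: √(5x + 64) = -x + 8.
Square both sides: 5x + 64 = (-x + 8)².
Expand and rearrange: x² - 21x = 0.
Solving gives x = 21 or x = 0.
Check each candidate in the original equation:
  x = 21: √(169) = 13, while -x + 8 = -13 — extraneous.
  x = 0: √(64) = 8, while -x + 8 = 8 — valid.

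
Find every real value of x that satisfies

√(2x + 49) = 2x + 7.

Square both sides: 2x + 49 = (2x + 7)².
Expand and rearrange: 4x² + 26x = 0.
Solving gives x = 0 or x = -6.5.
Check each candidate in the original equation:
  x = 0: √(49) = 7, while 2x + 7 = 7 — valid.
  x = -6.5: √(36) = 6, while 2x + 7 = -6 — extraneous.

x = 0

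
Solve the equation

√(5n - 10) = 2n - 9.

n = 7

Square both sides: 5n - 10 = (2n - 9)².
Expand and rearrange: 4n² - 41n + 91 = 0.
Solving gives n = 7 or n = 3.25.
Check each candidate in the original equation:
  n = 7: √(25) = 5, while 2n - 9 = 5 — valid.
  n = 3.25: √(6.25) = 2.5, while 2n - 9 = -2.5 — extraneous.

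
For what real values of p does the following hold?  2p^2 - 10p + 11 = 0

Discriminant: (-10)^2 - 4*2*11 = 12.
Quadratic formula: p = (10 +/- sqrt(12)) / 4.
So p = sqrt(3)/2 + 5/2 ~= 3.366 or p = 5/2 - sqrt(3)/2 ~= 1.634.

p = 1.634 or p = 3.366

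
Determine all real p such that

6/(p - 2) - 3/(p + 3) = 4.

p = -3.5914 or p = 3.3414

Multiply both sides by (p - 2)(p + 3):
6(p + 3) - 3(p - 2) = 4(p - 2)(p + 3).
Expand and collect terms: 4p² + p - 48 = 0.
By the quadratic formula, p = (-1 ± √769) / 8, so p ≈ 3.3414 or p ≈ -3.5914.
Neither value makes a denominator zero (p ≠ 2, p ≠ -3), so both are valid.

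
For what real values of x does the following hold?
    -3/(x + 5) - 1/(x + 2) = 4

Multiply both sides by (x + 5)(x + 2):
-3(x + 2) - (x + 5) = 4(x + 5)(x + 2).
Expand and collect terms: 4x² + 32x + 51 = 0.
By the quadratic formula, x = (-32 ± √208) / 8, so x ≈ -2.1972 or x ≈ -5.8028.
Neither value makes a denominator zero (x ≠ -5, x ≠ -2), so both are valid.

x = -5.8028 or x = -2.1972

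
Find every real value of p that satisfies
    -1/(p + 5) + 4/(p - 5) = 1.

Multiply both sides by (p + 5)(p - 5):
-(p - 5) + 4(p + 5) = (p + 5)(p - 5).
Expand and collect terms: p² - 3p - 50 = 0.
By the quadratic formula, p = (3 ± √209) / 2, so p ≈ 8.7284 or p ≈ -5.7284.
Neither value makes a denominator zero (p ≠ -5, p ≠ 5), so both are valid.

p = -5.7284 or p = 8.7284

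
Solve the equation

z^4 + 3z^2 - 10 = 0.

z = -1.4142 or z = 1.4142

Let u = z^2. The equation becomes u^2 + 3u - 10 = 0.
Factor: (u - 2)(u + 5) = 0, so u = 2 or u = -5.
z^2 = 2 gives z = +/-sqrt(2) ~= +/-1.4142.
z^2 = -5 < 0 has no real solution.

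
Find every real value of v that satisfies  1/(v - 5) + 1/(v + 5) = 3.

Multiply both sides by (v - 5)(v + 5):
(v + 5) + (v - 5) = 3(v - 5)(v + 5).
Expand and collect terms: 3v² - 2v - 75 = 0.
By the quadratic formula, v = (2 ± √904) / 6, so v ≈ 5.3444 or v ≈ -4.6778.
Neither value makes a denominator zero (v ≠ 5, v ≠ -5), so both are valid.

v = -4.6778 or v = 5.3444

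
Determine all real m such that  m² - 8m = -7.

Bring every term to one side: m² - 8m + 7 = 0.
Factor: (m - 7)(m - 1) = 0.
So m = 7 or m = 1.

m = 1 or m = 7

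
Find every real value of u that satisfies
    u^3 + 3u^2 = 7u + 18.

u = -3.5414 or u = -2 or u = 2.5414

Rearrange: u^3 + 3u^2 - 7u - 18 = 0.
Possible rational roots are divisors of -18. Testing u = -2 gives 0, so (u + 2) is a factor.
Divide: u^3 + 3u^2 - 7u - 18 = (u + 2)(u^2 + u - 9).
Apply the quadratic formula to u^2 + u - 9 = 0: u = (-1 +/- sqrt(37))/2, i.e. u ~= 2.5414 or u ~= -3.5414.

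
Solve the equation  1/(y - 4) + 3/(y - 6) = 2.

Multiply both sides by (y - 4)(y - 6):
(y - 6) + 3(y - 4) = 2(y - 4)(y - 6).
Expand and collect terms: 2y² - 24y + 66 = 0.
By the quadratic formula, y = (24 ± √48) / 4, so y ≈ 7.7321 or y ≈ 4.2679.
Neither value makes a denominator zero (y ≠ 4, y ≠ 6), so both are valid.

y = 4.2679 or y = 7.7321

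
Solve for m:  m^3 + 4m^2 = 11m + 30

m = -5 or m = -2 or m = 3

Rearrange: m^3 + 4m^2 - 11m - 30 = 0.
Possible rational roots are divisors of -30. Testing m = 3 gives 0, so (m - 3) is a factor.
Divide: m^3 + 4m^2 - 11m - 30 = (m - 3)(m^2 + 7m + 10).
Factor the quadratic: m = -2 or m = -5.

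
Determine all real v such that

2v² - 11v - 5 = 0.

Discriminant: (-11)² − 4·2·(-5) = 161.
Quadratic formula: v = (11 ± √161) / 4.
So v = 11/4 + √(161)/4 ≈ 5.9221 or v = 11/4 - √(161)/4 ≈ -0.4221.

v = -0.4221 or v = 5.9221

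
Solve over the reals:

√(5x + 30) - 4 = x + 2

x = -6 or x = -1

Isolate the radical: √(5x + 30) = x + 6.
Square both sides: 5x + 30 = (x + 6)².
Expand and rearrange: x² + 7x + 6 = 0.
Solving gives x = -1 or x = -6.
Check each candidate in the original equation:
  x = -1: √(25) = 5, while x + 6 = 5 — valid.
  x = -6: √(0) = 0, while x + 6 = 0 — valid.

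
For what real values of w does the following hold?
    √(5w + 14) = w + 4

Square both sides: 5w + 14 = (w + 4)².
Expand and rearrange: w² + 3w + 2 = 0.
Solving gives w = -1 or w = -2.
Check each candidate in the original equation:
  w = -1: √(9) = 3, while w + 4 = 3 — valid.
  w = -2: √(4) = 2, while w + 4 = 2 — valid.

w = -2 or w = -1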